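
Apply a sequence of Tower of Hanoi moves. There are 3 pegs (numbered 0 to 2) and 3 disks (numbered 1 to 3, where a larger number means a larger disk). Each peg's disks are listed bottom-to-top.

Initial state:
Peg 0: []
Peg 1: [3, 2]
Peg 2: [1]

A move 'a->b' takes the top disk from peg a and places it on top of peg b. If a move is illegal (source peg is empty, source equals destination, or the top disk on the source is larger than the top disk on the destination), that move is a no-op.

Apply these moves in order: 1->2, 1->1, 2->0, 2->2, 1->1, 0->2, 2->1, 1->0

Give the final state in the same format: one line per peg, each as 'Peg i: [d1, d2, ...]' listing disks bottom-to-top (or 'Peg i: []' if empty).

After move 1 (1->2):
Peg 0: []
Peg 1: [3, 2]
Peg 2: [1]

After move 2 (1->1):
Peg 0: []
Peg 1: [3, 2]
Peg 2: [1]

After move 3 (2->0):
Peg 0: [1]
Peg 1: [3, 2]
Peg 2: []

After move 4 (2->2):
Peg 0: [1]
Peg 1: [3, 2]
Peg 2: []

After move 5 (1->1):
Peg 0: [1]
Peg 1: [3, 2]
Peg 2: []

After move 6 (0->2):
Peg 0: []
Peg 1: [3, 2]
Peg 2: [1]

After move 7 (2->1):
Peg 0: []
Peg 1: [3, 2, 1]
Peg 2: []

After move 8 (1->0):
Peg 0: [1]
Peg 1: [3, 2]
Peg 2: []

Answer: Peg 0: [1]
Peg 1: [3, 2]
Peg 2: []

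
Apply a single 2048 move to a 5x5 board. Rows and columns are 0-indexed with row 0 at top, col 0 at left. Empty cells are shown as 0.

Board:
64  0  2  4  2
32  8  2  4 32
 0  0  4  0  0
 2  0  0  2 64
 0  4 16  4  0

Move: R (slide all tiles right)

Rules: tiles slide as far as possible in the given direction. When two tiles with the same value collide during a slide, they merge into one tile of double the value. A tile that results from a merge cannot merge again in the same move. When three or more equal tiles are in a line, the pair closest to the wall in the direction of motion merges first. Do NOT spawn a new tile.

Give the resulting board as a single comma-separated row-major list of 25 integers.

Answer: 0, 64, 2, 4, 2, 32, 8, 2, 4, 32, 0, 0, 0, 0, 4, 0, 0, 0, 4, 64, 0, 0, 4, 16, 4

Derivation:
Slide right:
row 0: [64, 0, 2, 4, 2] -> [0, 64, 2, 4, 2]
row 1: [32, 8, 2, 4, 32] -> [32, 8, 2, 4, 32]
row 2: [0, 0, 4, 0, 0] -> [0, 0, 0, 0, 4]
row 3: [2, 0, 0, 2, 64] -> [0, 0, 0, 4, 64]
row 4: [0, 4, 16, 4, 0] -> [0, 0, 4, 16, 4]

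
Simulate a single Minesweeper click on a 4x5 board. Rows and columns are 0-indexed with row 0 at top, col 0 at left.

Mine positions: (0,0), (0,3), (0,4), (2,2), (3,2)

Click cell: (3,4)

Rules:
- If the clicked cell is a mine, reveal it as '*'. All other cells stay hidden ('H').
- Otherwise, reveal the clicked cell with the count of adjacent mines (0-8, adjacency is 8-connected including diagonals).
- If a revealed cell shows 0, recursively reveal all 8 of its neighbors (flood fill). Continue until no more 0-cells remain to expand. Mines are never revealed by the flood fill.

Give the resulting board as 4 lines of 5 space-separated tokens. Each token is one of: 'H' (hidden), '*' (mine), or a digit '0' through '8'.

H H H H H
H H H 3 2
H H H 2 0
H H H 2 0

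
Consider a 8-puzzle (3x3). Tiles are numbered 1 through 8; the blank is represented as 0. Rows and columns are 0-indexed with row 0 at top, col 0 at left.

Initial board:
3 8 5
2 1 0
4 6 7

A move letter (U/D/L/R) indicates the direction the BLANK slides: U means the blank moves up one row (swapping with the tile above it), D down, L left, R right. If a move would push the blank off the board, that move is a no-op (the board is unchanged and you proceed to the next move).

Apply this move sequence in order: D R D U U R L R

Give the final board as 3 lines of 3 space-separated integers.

Answer: 3 8 0
2 1 5
4 6 7

Derivation:
After move 1 (D):
3 8 5
2 1 7
4 6 0

After move 2 (R):
3 8 5
2 1 7
4 6 0

After move 3 (D):
3 8 5
2 1 7
4 6 0

After move 4 (U):
3 8 5
2 1 0
4 6 7

After move 5 (U):
3 8 0
2 1 5
4 6 7

After move 6 (R):
3 8 0
2 1 5
4 6 7

After move 7 (L):
3 0 8
2 1 5
4 6 7

After move 8 (R):
3 8 0
2 1 5
4 6 7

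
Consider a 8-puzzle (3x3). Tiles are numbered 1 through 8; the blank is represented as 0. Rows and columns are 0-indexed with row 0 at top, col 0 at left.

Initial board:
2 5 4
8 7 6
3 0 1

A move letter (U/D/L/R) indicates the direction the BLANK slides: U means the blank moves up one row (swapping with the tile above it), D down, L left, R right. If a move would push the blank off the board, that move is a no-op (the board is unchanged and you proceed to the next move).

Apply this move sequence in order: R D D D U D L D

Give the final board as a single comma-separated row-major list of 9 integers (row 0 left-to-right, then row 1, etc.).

Answer: 2, 5, 4, 8, 7, 6, 3, 0, 1

Derivation:
After move 1 (R):
2 5 4
8 7 6
3 1 0

After move 2 (D):
2 5 4
8 7 6
3 1 0

After move 3 (D):
2 5 4
8 7 6
3 1 0

After move 4 (D):
2 5 4
8 7 6
3 1 0

After move 5 (U):
2 5 4
8 7 0
3 1 6

After move 6 (D):
2 5 4
8 7 6
3 1 0

After move 7 (L):
2 5 4
8 7 6
3 0 1

After move 8 (D):
2 5 4
8 7 6
3 0 1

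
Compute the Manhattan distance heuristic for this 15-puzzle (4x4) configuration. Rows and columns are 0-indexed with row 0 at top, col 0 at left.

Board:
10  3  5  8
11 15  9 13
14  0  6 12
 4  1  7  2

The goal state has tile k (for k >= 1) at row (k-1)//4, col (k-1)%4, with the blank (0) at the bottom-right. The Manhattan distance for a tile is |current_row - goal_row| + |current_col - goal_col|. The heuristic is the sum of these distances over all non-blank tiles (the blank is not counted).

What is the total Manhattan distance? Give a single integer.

Answer: 43

Derivation:
Tile 10: (0,0)->(2,1) = 3
Tile 3: (0,1)->(0,2) = 1
Tile 5: (0,2)->(1,0) = 3
Tile 8: (0,3)->(1,3) = 1
Tile 11: (1,0)->(2,2) = 3
Tile 15: (1,1)->(3,2) = 3
Tile 9: (1,2)->(2,0) = 3
Tile 13: (1,3)->(3,0) = 5
Tile 14: (2,0)->(3,1) = 2
Tile 6: (2,2)->(1,1) = 2
Tile 12: (2,3)->(2,3) = 0
Tile 4: (3,0)->(0,3) = 6
Tile 1: (3,1)->(0,0) = 4
Tile 7: (3,2)->(1,2) = 2
Tile 2: (3,3)->(0,1) = 5
Sum: 3 + 1 + 3 + 1 + 3 + 3 + 3 + 5 + 2 + 2 + 0 + 6 + 4 + 2 + 5 = 43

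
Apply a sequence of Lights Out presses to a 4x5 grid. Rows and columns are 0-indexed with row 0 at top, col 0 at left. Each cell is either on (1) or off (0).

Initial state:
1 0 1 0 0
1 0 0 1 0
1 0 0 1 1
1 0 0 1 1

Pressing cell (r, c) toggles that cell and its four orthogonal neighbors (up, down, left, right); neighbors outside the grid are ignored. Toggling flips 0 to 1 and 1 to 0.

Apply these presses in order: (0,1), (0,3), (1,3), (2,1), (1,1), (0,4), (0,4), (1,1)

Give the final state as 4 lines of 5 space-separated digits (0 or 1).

Answer: 0 1 1 0 1
1 0 1 1 1
0 1 1 0 1
1 1 0 1 1

Derivation:
After press 1 at (0,1):
0 1 0 0 0
1 1 0 1 0
1 0 0 1 1
1 0 0 1 1

After press 2 at (0,3):
0 1 1 1 1
1 1 0 0 0
1 0 0 1 1
1 0 0 1 1

After press 3 at (1,3):
0 1 1 0 1
1 1 1 1 1
1 0 0 0 1
1 0 0 1 1

After press 4 at (2,1):
0 1 1 0 1
1 0 1 1 1
0 1 1 0 1
1 1 0 1 1

After press 5 at (1,1):
0 0 1 0 1
0 1 0 1 1
0 0 1 0 1
1 1 0 1 1

After press 6 at (0,4):
0 0 1 1 0
0 1 0 1 0
0 0 1 0 1
1 1 0 1 1

After press 7 at (0,4):
0 0 1 0 1
0 1 0 1 1
0 0 1 0 1
1 1 0 1 1

After press 8 at (1,1):
0 1 1 0 1
1 0 1 1 1
0 1 1 0 1
1 1 0 1 1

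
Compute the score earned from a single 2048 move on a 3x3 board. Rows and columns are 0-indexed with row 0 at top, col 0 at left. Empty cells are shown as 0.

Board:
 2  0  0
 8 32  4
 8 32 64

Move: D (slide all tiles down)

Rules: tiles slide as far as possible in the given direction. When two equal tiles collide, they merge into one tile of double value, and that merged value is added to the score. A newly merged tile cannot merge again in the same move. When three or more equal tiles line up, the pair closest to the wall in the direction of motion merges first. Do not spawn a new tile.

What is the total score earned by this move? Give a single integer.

Answer: 80

Derivation:
Slide down:
col 0: [2, 8, 8] -> [0, 2, 16]  score +16 (running 16)
col 1: [0, 32, 32] -> [0, 0, 64]  score +64 (running 80)
col 2: [0, 4, 64] -> [0, 4, 64]  score +0 (running 80)
Board after move:
 0  0  0
 2  0  4
16 64 64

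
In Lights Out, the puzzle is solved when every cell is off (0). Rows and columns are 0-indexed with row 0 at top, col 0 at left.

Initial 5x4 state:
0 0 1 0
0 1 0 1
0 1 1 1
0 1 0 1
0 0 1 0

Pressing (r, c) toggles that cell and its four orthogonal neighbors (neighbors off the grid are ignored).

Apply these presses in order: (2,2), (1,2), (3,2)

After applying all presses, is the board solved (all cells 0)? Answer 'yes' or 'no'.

Answer: yes

Derivation:
After press 1 at (2,2):
0 0 1 0
0 1 1 1
0 0 0 0
0 1 1 1
0 0 1 0

After press 2 at (1,2):
0 0 0 0
0 0 0 0
0 0 1 0
0 1 1 1
0 0 1 0

After press 3 at (3,2):
0 0 0 0
0 0 0 0
0 0 0 0
0 0 0 0
0 0 0 0

Lights still on: 0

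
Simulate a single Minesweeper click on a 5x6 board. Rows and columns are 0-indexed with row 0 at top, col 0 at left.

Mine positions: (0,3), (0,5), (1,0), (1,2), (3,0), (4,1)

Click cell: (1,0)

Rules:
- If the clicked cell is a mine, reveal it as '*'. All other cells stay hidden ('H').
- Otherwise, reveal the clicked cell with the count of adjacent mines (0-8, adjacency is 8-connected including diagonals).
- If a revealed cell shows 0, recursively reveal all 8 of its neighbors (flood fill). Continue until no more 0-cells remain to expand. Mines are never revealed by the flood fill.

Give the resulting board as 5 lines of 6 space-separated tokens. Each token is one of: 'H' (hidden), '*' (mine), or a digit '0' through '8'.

H H H H H H
* H H H H H
H H H H H H
H H H H H H
H H H H H H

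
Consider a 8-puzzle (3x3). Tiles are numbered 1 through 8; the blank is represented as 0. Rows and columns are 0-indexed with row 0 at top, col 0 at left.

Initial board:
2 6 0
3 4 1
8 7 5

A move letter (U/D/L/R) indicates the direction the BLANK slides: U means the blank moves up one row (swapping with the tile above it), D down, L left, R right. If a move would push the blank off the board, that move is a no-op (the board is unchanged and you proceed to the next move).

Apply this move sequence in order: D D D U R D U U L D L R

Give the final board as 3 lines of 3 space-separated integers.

After move 1 (D):
2 6 1
3 4 0
8 7 5

After move 2 (D):
2 6 1
3 4 5
8 7 0

After move 3 (D):
2 6 1
3 4 5
8 7 0

After move 4 (U):
2 6 1
3 4 0
8 7 5

After move 5 (R):
2 6 1
3 4 0
8 7 5

After move 6 (D):
2 6 1
3 4 5
8 7 0

After move 7 (U):
2 6 1
3 4 0
8 7 5

After move 8 (U):
2 6 0
3 4 1
8 7 5

After move 9 (L):
2 0 6
3 4 1
8 7 5

After move 10 (D):
2 4 6
3 0 1
8 7 5

After move 11 (L):
2 4 6
0 3 1
8 7 5

After move 12 (R):
2 4 6
3 0 1
8 7 5

Answer: 2 4 6
3 0 1
8 7 5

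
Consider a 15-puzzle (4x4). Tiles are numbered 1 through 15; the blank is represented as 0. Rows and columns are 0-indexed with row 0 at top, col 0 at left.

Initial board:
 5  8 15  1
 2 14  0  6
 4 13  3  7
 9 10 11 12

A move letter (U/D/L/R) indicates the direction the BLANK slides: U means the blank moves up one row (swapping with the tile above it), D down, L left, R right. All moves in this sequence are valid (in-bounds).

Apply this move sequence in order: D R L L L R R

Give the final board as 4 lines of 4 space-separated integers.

After move 1 (D):
 5  8 15  1
 2 14  3  6
 4 13  0  7
 9 10 11 12

After move 2 (R):
 5  8 15  1
 2 14  3  6
 4 13  7  0
 9 10 11 12

After move 3 (L):
 5  8 15  1
 2 14  3  6
 4 13  0  7
 9 10 11 12

After move 4 (L):
 5  8 15  1
 2 14  3  6
 4  0 13  7
 9 10 11 12

After move 5 (L):
 5  8 15  1
 2 14  3  6
 0  4 13  7
 9 10 11 12

After move 6 (R):
 5  8 15  1
 2 14  3  6
 4  0 13  7
 9 10 11 12

After move 7 (R):
 5  8 15  1
 2 14  3  6
 4 13  0  7
 9 10 11 12

Answer:  5  8 15  1
 2 14  3  6
 4 13  0  7
 9 10 11 12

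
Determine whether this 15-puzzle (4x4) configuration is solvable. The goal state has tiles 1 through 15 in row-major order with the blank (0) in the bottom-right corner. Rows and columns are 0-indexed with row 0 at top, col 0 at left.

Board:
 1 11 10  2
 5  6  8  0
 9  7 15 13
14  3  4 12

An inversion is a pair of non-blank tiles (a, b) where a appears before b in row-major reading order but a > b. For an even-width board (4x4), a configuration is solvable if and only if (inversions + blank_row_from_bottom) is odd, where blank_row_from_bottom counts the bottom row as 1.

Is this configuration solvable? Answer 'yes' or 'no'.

Inversions: 40
Blank is in row 1 (0-indexed from top), which is row 3 counting from the bottom (bottom = 1).
40 + 3 = 43, which is odd, so the puzzle is solvable.

Answer: yes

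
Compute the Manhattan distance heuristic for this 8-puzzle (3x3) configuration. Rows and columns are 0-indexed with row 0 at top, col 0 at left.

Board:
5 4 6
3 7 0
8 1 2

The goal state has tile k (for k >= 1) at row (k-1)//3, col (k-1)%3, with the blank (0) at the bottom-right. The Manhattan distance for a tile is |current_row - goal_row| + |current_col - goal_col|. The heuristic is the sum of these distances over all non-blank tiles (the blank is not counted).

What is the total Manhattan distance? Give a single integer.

Tile 5: at (0,0), goal (1,1), distance |0-1|+|0-1| = 2
Tile 4: at (0,1), goal (1,0), distance |0-1|+|1-0| = 2
Tile 6: at (0,2), goal (1,2), distance |0-1|+|2-2| = 1
Tile 3: at (1,0), goal (0,2), distance |1-0|+|0-2| = 3
Tile 7: at (1,1), goal (2,0), distance |1-2|+|1-0| = 2
Tile 8: at (2,0), goal (2,1), distance |2-2|+|0-1| = 1
Tile 1: at (2,1), goal (0,0), distance |2-0|+|1-0| = 3
Tile 2: at (2,2), goal (0,1), distance |2-0|+|2-1| = 3
Sum: 2 + 2 + 1 + 3 + 2 + 1 + 3 + 3 = 17

Answer: 17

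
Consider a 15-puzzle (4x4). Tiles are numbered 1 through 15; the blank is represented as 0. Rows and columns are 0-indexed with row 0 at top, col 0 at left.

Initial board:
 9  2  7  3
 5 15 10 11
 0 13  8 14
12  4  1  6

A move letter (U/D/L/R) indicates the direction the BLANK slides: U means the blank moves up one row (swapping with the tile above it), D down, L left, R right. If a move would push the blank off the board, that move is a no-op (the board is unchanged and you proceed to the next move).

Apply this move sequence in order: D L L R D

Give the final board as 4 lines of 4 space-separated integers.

Answer:  9  2  7  3
 5 15 10 11
12 13  8 14
 4  0  1  6

Derivation:
After move 1 (D):
 9  2  7  3
 5 15 10 11
12 13  8 14
 0  4  1  6

After move 2 (L):
 9  2  7  3
 5 15 10 11
12 13  8 14
 0  4  1  6

After move 3 (L):
 9  2  7  3
 5 15 10 11
12 13  8 14
 0  4  1  6

After move 4 (R):
 9  2  7  3
 5 15 10 11
12 13  8 14
 4  0  1  6

After move 5 (D):
 9  2  7  3
 5 15 10 11
12 13  8 14
 4  0  1  6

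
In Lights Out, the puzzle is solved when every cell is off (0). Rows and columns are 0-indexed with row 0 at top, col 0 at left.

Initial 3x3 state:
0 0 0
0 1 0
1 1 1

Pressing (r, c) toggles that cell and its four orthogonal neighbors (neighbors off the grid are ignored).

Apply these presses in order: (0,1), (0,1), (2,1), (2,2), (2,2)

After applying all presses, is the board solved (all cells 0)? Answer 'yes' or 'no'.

Answer: yes

Derivation:
After press 1 at (0,1):
1 1 1
0 0 0
1 1 1

After press 2 at (0,1):
0 0 0
0 1 0
1 1 1

After press 3 at (2,1):
0 0 0
0 0 0
0 0 0

After press 4 at (2,2):
0 0 0
0 0 1
0 1 1

After press 5 at (2,2):
0 0 0
0 0 0
0 0 0

Lights still on: 0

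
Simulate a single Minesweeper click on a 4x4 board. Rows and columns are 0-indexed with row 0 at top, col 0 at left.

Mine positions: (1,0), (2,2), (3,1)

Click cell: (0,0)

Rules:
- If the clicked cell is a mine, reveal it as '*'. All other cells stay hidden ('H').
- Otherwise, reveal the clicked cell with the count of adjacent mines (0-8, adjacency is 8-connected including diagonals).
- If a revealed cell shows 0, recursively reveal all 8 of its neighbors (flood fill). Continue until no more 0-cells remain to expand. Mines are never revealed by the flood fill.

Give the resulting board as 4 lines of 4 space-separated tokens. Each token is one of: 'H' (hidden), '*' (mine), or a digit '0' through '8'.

1 H H H
H H H H
H H H H
H H H H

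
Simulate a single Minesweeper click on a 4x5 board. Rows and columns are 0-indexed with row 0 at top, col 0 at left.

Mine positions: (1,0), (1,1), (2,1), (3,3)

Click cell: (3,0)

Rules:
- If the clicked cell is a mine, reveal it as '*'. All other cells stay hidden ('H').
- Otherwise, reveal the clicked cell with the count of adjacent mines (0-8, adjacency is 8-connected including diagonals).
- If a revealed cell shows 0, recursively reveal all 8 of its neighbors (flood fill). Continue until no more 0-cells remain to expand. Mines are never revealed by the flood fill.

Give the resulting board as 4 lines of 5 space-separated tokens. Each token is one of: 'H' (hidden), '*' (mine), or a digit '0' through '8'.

H H H H H
H H H H H
H H H H H
1 H H H H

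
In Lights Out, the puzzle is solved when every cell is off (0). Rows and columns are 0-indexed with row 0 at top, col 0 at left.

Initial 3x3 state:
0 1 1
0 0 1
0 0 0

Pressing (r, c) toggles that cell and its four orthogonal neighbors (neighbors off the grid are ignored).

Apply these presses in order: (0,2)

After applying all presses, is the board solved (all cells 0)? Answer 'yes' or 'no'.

After press 1 at (0,2):
0 0 0
0 0 0
0 0 0

Lights still on: 0

Answer: yes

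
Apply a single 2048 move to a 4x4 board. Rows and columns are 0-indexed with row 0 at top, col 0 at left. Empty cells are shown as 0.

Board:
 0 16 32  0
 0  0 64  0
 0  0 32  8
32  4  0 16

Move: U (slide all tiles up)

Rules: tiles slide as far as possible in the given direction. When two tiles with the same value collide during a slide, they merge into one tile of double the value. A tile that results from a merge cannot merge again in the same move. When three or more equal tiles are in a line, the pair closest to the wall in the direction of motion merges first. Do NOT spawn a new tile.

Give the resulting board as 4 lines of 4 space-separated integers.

Answer: 32 16 32  8
 0  4 64 16
 0  0 32  0
 0  0  0  0

Derivation:
Slide up:
col 0: [0, 0, 0, 32] -> [32, 0, 0, 0]
col 1: [16, 0, 0, 4] -> [16, 4, 0, 0]
col 2: [32, 64, 32, 0] -> [32, 64, 32, 0]
col 3: [0, 0, 8, 16] -> [8, 16, 0, 0]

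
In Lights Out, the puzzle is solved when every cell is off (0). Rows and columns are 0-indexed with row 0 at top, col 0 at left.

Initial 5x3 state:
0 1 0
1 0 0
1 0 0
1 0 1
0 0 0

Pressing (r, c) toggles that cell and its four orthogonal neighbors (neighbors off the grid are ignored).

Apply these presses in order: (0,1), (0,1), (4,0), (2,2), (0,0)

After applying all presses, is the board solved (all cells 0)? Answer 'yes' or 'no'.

After press 1 at (0,1):
1 0 1
1 1 0
1 0 0
1 0 1
0 0 0

After press 2 at (0,1):
0 1 0
1 0 0
1 0 0
1 0 1
0 0 0

After press 3 at (4,0):
0 1 0
1 0 0
1 0 0
0 0 1
1 1 0

After press 4 at (2,2):
0 1 0
1 0 1
1 1 1
0 0 0
1 1 0

After press 5 at (0,0):
1 0 0
0 0 1
1 1 1
0 0 0
1 1 0

Lights still on: 7

Answer: no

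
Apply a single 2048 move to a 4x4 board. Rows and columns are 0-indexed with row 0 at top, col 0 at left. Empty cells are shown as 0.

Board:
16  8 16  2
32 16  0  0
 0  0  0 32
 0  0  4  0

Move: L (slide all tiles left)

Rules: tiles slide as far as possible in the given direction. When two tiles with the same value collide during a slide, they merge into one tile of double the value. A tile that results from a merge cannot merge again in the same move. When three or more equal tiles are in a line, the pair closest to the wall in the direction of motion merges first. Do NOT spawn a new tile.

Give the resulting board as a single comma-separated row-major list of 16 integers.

Answer: 16, 8, 16, 2, 32, 16, 0, 0, 32, 0, 0, 0, 4, 0, 0, 0

Derivation:
Slide left:
row 0: [16, 8, 16, 2] -> [16, 8, 16, 2]
row 1: [32, 16, 0, 0] -> [32, 16, 0, 0]
row 2: [0, 0, 0, 32] -> [32, 0, 0, 0]
row 3: [0, 0, 4, 0] -> [4, 0, 0, 0]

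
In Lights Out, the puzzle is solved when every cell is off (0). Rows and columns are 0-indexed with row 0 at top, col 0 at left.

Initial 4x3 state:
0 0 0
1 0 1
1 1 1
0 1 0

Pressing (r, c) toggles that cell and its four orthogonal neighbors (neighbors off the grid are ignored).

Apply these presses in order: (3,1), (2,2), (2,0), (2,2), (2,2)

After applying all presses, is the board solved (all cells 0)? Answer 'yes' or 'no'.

After press 1 at (3,1):
0 0 0
1 0 1
1 0 1
1 0 1

After press 2 at (2,2):
0 0 0
1 0 0
1 1 0
1 0 0

After press 3 at (2,0):
0 0 0
0 0 0
0 0 0
0 0 0

After press 4 at (2,2):
0 0 0
0 0 1
0 1 1
0 0 1

After press 5 at (2,2):
0 0 0
0 0 0
0 0 0
0 0 0

Lights still on: 0

Answer: yes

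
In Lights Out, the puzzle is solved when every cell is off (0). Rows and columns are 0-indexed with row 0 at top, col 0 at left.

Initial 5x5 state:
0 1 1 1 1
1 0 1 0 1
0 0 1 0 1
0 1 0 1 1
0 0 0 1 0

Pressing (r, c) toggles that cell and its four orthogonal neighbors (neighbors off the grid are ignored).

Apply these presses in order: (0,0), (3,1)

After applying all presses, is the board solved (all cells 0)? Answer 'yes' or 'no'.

Answer: no

Derivation:
After press 1 at (0,0):
1 0 1 1 1
0 0 1 0 1
0 0 1 0 1
0 1 0 1 1
0 0 0 1 0

After press 2 at (3,1):
1 0 1 1 1
0 0 1 0 1
0 1 1 0 1
1 0 1 1 1
0 1 0 1 0

Lights still on: 15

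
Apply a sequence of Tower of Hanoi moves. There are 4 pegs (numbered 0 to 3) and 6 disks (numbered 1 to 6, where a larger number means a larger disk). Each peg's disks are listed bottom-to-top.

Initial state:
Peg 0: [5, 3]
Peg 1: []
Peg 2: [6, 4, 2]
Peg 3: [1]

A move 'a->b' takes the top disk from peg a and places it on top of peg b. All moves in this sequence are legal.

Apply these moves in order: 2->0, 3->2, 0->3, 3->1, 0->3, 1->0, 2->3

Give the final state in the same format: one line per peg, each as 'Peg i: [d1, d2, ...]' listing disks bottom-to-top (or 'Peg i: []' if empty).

After move 1 (2->0):
Peg 0: [5, 3, 2]
Peg 1: []
Peg 2: [6, 4]
Peg 3: [1]

After move 2 (3->2):
Peg 0: [5, 3, 2]
Peg 1: []
Peg 2: [6, 4, 1]
Peg 3: []

After move 3 (0->3):
Peg 0: [5, 3]
Peg 1: []
Peg 2: [6, 4, 1]
Peg 3: [2]

After move 4 (3->1):
Peg 0: [5, 3]
Peg 1: [2]
Peg 2: [6, 4, 1]
Peg 3: []

After move 5 (0->3):
Peg 0: [5]
Peg 1: [2]
Peg 2: [6, 4, 1]
Peg 3: [3]

After move 6 (1->0):
Peg 0: [5, 2]
Peg 1: []
Peg 2: [6, 4, 1]
Peg 3: [3]

After move 7 (2->3):
Peg 0: [5, 2]
Peg 1: []
Peg 2: [6, 4]
Peg 3: [3, 1]

Answer: Peg 0: [5, 2]
Peg 1: []
Peg 2: [6, 4]
Peg 3: [3, 1]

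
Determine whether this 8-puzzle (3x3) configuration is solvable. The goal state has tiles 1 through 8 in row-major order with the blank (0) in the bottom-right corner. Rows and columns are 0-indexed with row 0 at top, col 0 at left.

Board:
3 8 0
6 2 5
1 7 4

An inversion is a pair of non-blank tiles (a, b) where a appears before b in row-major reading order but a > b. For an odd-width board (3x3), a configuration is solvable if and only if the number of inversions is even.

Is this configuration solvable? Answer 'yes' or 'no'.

Answer: yes

Derivation:
Inversions (pairs i<j in row-major order where tile[i] > tile[j] > 0): 16
16 is even, so the puzzle is solvable.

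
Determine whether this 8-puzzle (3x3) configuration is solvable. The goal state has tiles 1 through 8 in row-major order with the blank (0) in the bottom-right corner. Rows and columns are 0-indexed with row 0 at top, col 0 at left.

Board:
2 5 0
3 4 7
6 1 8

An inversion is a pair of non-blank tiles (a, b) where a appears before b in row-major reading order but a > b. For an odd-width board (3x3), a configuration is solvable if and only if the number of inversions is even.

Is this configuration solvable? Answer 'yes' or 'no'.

Answer: no

Derivation:
Inversions (pairs i<j in row-major order where tile[i] > tile[j] > 0): 9
9 is odd, so the puzzle is not solvable.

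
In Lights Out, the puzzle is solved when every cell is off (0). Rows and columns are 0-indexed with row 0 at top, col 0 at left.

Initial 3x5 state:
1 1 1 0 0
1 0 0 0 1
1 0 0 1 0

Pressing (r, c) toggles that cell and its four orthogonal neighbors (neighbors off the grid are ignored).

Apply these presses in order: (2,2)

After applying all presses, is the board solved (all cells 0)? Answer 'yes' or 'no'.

After press 1 at (2,2):
1 1 1 0 0
1 0 1 0 1
1 1 1 0 0

Lights still on: 9

Answer: no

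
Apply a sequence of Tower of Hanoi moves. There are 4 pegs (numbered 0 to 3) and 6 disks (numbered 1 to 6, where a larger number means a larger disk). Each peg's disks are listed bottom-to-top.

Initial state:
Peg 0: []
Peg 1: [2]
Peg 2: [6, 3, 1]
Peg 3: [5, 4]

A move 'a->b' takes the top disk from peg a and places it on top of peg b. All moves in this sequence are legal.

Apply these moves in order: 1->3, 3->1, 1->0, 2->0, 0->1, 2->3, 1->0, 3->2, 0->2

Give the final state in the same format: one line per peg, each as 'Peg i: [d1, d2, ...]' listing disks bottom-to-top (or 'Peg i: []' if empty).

Answer: Peg 0: [2]
Peg 1: []
Peg 2: [6, 3, 1]
Peg 3: [5, 4]

Derivation:
After move 1 (1->3):
Peg 0: []
Peg 1: []
Peg 2: [6, 3, 1]
Peg 3: [5, 4, 2]

After move 2 (3->1):
Peg 0: []
Peg 1: [2]
Peg 2: [6, 3, 1]
Peg 3: [5, 4]

After move 3 (1->0):
Peg 0: [2]
Peg 1: []
Peg 2: [6, 3, 1]
Peg 3: [5, 4]

After move 4 (2->0):
Peg 0: [2, 1]
Peg 1: []
Peg 2: [6, 3]
Peg 3: [5, 4]

After move 5 (0->1):
Peg 0: [2]
Peg 1: [1]
Peg 2: [6, 3]
Peg 3: [5, 4]

After move 6 (2->3):
Peg 0: [2]
Peg 1: [1]
Peg 2: [6]
Peg 3: [5, 4, 3]

After move 7 (1->0):
Peg 0: [2, 1]
Peg 1: []
Peg 2: [6]
Peg 3: [5, 4, 3]

After move 8 (3->2):
Peg 0: [2, 1]
Peg 1: []
Peg 2: [6, 3]
Peg 3: [5, 4]

After move 9 (0->2):
Peg 0: [2]
Peg 1: []
Peg 2: [6, 3, 1]
Peg 3: [5, 4]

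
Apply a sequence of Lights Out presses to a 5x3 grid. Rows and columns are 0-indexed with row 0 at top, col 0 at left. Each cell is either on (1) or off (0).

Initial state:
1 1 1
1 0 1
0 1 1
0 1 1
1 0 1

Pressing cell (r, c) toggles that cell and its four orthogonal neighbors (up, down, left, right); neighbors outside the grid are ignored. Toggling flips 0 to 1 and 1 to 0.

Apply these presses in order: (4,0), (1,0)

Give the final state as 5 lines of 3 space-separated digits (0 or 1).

After press 1 at (4,0):
1 1 1
1 0 1
0 1 1
1 1 1
0 1 1

After press 2 at (1,0):
0 1 1
0 1 1
1 1 1
1 1 1
0 1 1

Answer: 0 1 1
0 1 1
1 1 1
1 1 1
0 1 1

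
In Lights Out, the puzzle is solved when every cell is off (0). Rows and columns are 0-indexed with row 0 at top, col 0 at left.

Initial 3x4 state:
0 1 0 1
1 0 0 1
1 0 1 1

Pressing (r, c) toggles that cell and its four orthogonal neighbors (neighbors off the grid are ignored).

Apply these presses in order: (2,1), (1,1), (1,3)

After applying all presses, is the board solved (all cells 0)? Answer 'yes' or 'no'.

After press 1 at (2,1):
0 1 0 1
1 1 0 1
0 1 0 1

After press 2 at (1,1):
0 0 0 1
0 0 1 1
0 0 0 1

After press 3 at (1,3):
0 0 0 0
0 0 0 0
0 0 0 0

Lights still on: 0

Answer: yes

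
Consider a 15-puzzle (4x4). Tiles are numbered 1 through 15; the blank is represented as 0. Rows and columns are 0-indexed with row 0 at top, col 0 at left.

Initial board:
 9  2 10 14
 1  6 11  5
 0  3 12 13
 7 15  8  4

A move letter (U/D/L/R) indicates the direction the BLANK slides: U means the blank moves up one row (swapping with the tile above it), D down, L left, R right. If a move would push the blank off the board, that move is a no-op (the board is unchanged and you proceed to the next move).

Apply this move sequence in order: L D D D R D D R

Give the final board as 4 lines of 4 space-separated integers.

After move 1 (L):
 9  2 10 14
 1  6 11  5
 0  3 12 13
 7 15  8  4

After move 2 (D):
 9  2 10 14
 1  6 11  5
 7  3 12 13
 0 15  8  4

After move 3 (D):
 9  2 10 14
 1  6 11  5
 7  3 12 13
 0 15  8  4

After move 4 (D):
 9  2 10 14
 1  6 11  5
 7  3 12 13
 0 15  8  4

After move 5 (R):
 9  2 10 14
 1  6 11  5
 7  3 12 13
15  0  8  4

After move 6 (D):
 9  2 10 14
 1  6 11  5
 7  3 12 13
15  0  8  4

After move 7 (D):
 9  2 10 14
 1  6 11  5
 7  3 12 13
15  0  8  4

After move 8 (R):
 9  2 10 14
 1  6 11  5
 7  3 12 13
15  8  0  4

Answer:  9  2 10 14
 1  6 11  5
 7  3 12 13
15  8  0  4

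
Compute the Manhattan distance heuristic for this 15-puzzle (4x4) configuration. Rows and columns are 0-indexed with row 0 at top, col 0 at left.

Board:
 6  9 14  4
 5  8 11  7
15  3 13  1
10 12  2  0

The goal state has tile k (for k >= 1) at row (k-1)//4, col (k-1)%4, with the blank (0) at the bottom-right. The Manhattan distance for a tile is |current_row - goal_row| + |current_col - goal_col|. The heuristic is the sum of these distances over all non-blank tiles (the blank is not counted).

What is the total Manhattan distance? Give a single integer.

Answer: 36

Derivation:
Tile 6: (0,0)->(1,1) = 2
Tile 9: (0,1)->(2,0) = 3
Tile 14: (0,2)->(3,1) = 4
Tile 4: (0,3)->(0,3) = 0
Tile 5: (1,0)->(1,0) = 0
Tile 8: (1,1)->(1,3) = 2
Tile 11: (1,2)->(2,2) = 1
Tile 7: (1,3)->(1,2) = 1
Tile 15: (2,0)->(3,2) = 3
Tile 3: (2,1)->(0,2) = 3
Tile 13: (2,2)->(3,0) = 3
Tile 1: (2,3)->(0,0) = 5
Tile 10: (3,0)->(2,1) = 2
Tile 12: (3,1)->(2,3) = 3
Tile 2: (3,2)->(0,1) = 4
Sum: 2 + 3 + 4 + 0 + 0 + 2 + 1 + 1 + 3 + 3 + 3 + 5 + 2 + 3 + 4 = 36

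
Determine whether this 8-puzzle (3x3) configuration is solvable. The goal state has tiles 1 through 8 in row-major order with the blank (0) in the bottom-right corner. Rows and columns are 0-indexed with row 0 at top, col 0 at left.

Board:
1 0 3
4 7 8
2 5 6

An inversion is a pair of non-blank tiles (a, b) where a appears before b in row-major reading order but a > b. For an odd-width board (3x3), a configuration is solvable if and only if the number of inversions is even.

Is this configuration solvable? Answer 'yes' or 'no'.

Answer: yes

Derivation:
Inversions (pairs i<j in row-major order where tile[i] > tile[j] > 0): 8
8 is even, so the puzzle is solvable.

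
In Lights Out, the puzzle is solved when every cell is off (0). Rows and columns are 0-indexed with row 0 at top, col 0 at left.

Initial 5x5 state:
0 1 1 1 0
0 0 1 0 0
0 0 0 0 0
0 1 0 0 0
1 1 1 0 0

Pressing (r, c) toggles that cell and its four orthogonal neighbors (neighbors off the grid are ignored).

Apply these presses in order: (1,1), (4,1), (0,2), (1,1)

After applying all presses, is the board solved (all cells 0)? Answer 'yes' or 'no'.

After press 1 at (1,1):
0 0 1 1 0
1 1 0 0 0
0 1 0 0 0
0 1 0 0 0
1 1 1 0 0

After press 2 at (4,1):
0 0 1 1 0
1 1 0 0 0
0 1 0 0 0
0 0 0 0 0
0 0 0 0 0

After press 3 at (0,2):
0 1 0 0 0
1 1 1 0 0
0 1 0 0 0
0 0 0 0 0
0 0 0 0 0

After press 4 at (1,1):
0 0 0 0 0
0 0 0 0 0
0 0 0 0 0
0 0 0 0 0
0 0 0 0 0

Lights still on: 0

Answer: yes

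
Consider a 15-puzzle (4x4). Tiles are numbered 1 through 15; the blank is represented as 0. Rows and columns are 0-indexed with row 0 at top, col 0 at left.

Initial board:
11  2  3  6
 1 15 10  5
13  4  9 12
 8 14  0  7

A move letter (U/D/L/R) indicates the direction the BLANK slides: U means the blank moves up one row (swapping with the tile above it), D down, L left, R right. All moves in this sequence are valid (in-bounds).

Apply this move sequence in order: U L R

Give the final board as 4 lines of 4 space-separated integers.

After move 1 (U):
11  2  3  6
 1 15 10  5
13  4  0 12
 8 14  9  7

After move 2 (L):
11  2  3  6
 1 15 10  5
13  0  4 12
 8 14  9  7

After move 3 (R):
11  2  3  6
 1 15 10  5
13  4  0 12
 8 14  9  7

Answer: 11  2  3  6
 1 15 10  5
13  4  0 12
 8 14  9  7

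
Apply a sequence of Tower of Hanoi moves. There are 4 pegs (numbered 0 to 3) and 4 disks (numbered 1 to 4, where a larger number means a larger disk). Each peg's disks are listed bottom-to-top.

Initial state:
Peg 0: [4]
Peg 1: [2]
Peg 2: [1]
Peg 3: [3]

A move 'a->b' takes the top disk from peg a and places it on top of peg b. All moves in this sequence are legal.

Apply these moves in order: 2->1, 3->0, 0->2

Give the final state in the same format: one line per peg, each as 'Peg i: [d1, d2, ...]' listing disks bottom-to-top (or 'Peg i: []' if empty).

After move 1 (2->1):
Peg 0: [4]
Peg 1: [2, 1]
Peg 2: []
Peg 3: [3]

After move 2 (3->0):
Peg 0: [4, 3]
Peg 1: [2, 1]
Peg 2: []
Peg 3: []

After move 3 (0->2):
Peg 0: [4]
Peg 1: [2, 1]
Peg 2: [3]
Peg 3: []

Answer: Peg 0: [4]
Peg 1: [2, 1]
Peg 2: [3]
Peg 3: []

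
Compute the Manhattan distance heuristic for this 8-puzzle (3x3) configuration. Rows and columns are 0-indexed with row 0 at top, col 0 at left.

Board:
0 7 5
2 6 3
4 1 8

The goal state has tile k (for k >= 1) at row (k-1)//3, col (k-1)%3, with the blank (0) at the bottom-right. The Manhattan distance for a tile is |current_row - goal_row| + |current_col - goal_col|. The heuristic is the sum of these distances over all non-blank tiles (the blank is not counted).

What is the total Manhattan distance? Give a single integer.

Tile 7: at (0,1), goal (2,0), distance |0-2|+|1-0| = 3
Tile 5: at (0,2), goal (1,1), distance |0-1|+|2-1| = 2
Tile 2: at (1,0), goal (0,1), distance |1-0|+|0-1| = 2
Tile 6: at (1,1), goal (1,2), distance |1-1|+|1-2| = 1
Tile 3: at (1,2), goal (0,2), distance |1-0|+|2-2| = 1
Tile 4: at (2,0), goal (1,0), distance |2-1|+|0-0| = 1
Tile 1: at (2,1), goal (0,0), distance |2-0|+|1-0| = 3
Tile 8: at (2,2), goal (2,1), distance |2-2|+|2-1| = 1
Sum: 3 + 2 + 2 + 1 + 1 + 1 + 3 + 1 = 14

Answer: 14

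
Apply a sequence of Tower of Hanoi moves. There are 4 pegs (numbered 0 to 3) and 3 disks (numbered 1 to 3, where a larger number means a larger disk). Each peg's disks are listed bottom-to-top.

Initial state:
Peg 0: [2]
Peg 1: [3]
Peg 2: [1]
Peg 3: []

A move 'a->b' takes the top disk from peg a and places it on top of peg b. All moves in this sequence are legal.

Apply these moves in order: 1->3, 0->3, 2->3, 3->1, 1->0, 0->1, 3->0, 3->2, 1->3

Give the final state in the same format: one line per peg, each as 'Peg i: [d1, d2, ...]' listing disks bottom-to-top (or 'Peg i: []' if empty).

Answer: Peg 0: [2]
Peg 1: []
Peg 2: [3]
Peg 3: [1]

Derivation:
After move 1 (1->3):
Peg 0: [2]
Peg 1: []
Peg 2: [1]
Peg 3: [3]

After move 2 (0->3):
Peg 0: []
Peg 1: []
Peg 2: [1]
Peg 3: [3, 2]

After move 3 (2->3):
Peg 0: []
Peg 1: []
Peg 2: []
Peg 3: [3, 2, 1]

After move 4 (3->1):
Peg 0: []
Peg 1: [1]
Peg 2: []
Peg 3: [3, 2]

After move 5 (1->0):
Peg 0: [1]
Peg 1: []
Peg 2: []
Peg 3: [3, 2]

After move 6 (0->1):
Peg 0: []
Peg 1: [1]
Peg 2: []
Peg 3: [3, 2]

After move 7 (3->0):
Peg 0: [2]
Peg 1: [1]
Peg 2: []
Peg 3: [3]

After move 8 (3->2):
Peg 0: [2]
Peg 1: [1]
Peg 2: [3]
Peg 3: []

After move 9 (1->3):
Peg 0: [2]
Peg 1: []
Peg 2: [3]
Peg 3: [1]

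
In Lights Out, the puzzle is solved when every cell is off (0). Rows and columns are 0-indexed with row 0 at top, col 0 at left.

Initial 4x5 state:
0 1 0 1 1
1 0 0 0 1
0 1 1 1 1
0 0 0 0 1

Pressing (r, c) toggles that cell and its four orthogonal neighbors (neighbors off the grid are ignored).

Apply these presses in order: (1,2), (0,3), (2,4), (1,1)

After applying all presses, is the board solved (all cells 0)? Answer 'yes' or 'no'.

After press 1 at (1,2):
0 1 1 1 1
1 1 1 1 1
0 1 0 1 1
0 0 0 0 1

After press 2 at (0,3):
0 1 0 0 0
1 1 1 0 1
0 1 0 1 1
0 0 0 0 1

After press 3 at (2,4):
0 1 0 0 0
1 1 1 0 0
0 1 0 0 0
0 0 0 0 0

After press 4 at (1,1):
0 0 0 0 0
0 0 0 0 0
0 0 0 0 0
0 0 0 0 0

Lights still on: 0

Answer: yes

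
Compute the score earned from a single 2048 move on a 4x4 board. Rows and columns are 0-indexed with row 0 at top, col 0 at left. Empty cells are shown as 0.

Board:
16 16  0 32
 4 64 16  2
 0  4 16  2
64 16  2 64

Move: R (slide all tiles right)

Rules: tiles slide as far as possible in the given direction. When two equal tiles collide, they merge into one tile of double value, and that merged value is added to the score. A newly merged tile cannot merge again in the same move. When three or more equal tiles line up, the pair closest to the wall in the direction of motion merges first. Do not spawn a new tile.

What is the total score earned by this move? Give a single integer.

Slide right:
row 0: [16, 16, 0, 32] -> [0, 0, 32, 32]  score +32 (running 32)
row 1: [4, 64, 16, 2] -> [4, 64, 16, 2]  score +0 (running 32)
row 2: [0, 4, 16, 2] -> [0, 4, 16, 2]  score +0 (running 32)
row 3: [64, 16, 2, 64] -> [64, 16, 2, 64]  score +0 (running 32)
Board after move:
 0  0 32 32
 4 64 16  2
 0  4 16  2
64 16  2 64

Answer: 32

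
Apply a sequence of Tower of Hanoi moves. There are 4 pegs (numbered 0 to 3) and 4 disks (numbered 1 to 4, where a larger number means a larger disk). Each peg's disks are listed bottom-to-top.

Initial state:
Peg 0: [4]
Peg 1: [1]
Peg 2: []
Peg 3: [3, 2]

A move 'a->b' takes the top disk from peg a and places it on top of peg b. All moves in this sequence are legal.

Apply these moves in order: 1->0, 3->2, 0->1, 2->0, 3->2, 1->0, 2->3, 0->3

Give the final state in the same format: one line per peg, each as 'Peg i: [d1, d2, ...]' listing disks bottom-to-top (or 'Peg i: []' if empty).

Answer: Peg 0: [4, 2]
Peg 1: []
Peg 2: []
Peg 3: [3, 1]

Derivation:
After move 1 (1->0):
Peg 0: [4, 1]
Peg 1: []
Peg 2: []
Peg 3: [3, 2]

After move 2 (3->2):
Peg 0: [4, 1]
Peg 1: []
Peg 2: [2]
Peg 3: [3]

After move 3 (0->1):
Peg 0: [4]
Peg 1: [1]
Peg 2: [2]
Peg 3: [3]

After move 4 (2->0):
Peg 0: [4, 2]
Peg 1: [1]
Peg 2: []
Peg 3: [3]

After move 5 (3->2):
Peg 0: [4, 2]
Peg 1: [1]
Peg 2: [3]
Peg 3: []

After move 6 (1->0):
Peg 0: [4, 2, 1]
Peg 1: []
Peg 2: [3]
Peg 3: []

After move 7 (2->3):
Peg 0: [4, 2, 1]
Peg 1: []
Peg 2: []
Peg 3: [3]

After move 8 (0->3):
Peg 0: [4, 2]
Peg 1: []
Peg 2: []
Peg 3: [3, 1]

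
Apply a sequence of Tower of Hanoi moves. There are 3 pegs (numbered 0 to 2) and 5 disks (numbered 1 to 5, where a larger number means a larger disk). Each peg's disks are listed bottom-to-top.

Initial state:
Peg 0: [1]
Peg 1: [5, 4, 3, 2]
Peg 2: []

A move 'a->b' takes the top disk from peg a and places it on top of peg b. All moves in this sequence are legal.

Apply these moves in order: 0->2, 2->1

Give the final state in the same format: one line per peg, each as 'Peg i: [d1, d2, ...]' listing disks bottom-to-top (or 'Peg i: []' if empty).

Answer: Peg 0: []
Peg 1: [5, 4, 3, 2, 1]
Peg 2: []

Derivation:
After move 1 (0->2):
Peg 0: []
Peg 1: [5, 4, 3, 2]
Peg 2: [1]

After move 2 (2->1):
Peg 0: []
Peg 1: [5, 4, 3, 2, 1]
Peg 2: []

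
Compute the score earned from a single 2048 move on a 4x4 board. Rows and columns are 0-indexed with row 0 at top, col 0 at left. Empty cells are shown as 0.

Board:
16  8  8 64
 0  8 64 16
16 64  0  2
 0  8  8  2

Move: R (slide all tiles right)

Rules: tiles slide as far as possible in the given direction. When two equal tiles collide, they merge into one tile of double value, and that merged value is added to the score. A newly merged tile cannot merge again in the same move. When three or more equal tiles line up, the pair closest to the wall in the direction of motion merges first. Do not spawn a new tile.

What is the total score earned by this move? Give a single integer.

Slide right:
row 0: [16, 8, 8, 64] -> [0, 16, 16, 64]  score +16 (running 16)
row 1: [0, 8, 64, 16] -> [0, 8, 64, 16]  score +0 (running 16)
row 2: [16, 64, 0, 2] -> [0, 16, 64, 2]  score +0 (running 16)
row 3: [0, 8, 8, 2] -> [0, 0, 16, 2]  score +16 (running 32)
Board after move:
 0 16 16 64
 0  8 64 16
 0 16 64  2
 0  0 16  2

Answer: 32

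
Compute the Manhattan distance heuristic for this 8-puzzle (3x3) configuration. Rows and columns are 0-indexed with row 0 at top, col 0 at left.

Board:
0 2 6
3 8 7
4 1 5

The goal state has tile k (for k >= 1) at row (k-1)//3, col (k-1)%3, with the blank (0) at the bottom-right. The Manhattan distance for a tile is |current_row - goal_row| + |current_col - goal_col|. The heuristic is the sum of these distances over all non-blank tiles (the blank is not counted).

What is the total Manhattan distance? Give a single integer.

Tile 2: (0,1)->(0,1) = 0
Tile 6: (0,2)->(1,2) = 1
Tile 3: (1,0)->(0,2) = 3
Tile 8: (1,1)->(2,1) = 1
Tile 7: (1,2)->(2,0) = 3
Tile 4: (2,0)->(1,0) = 1
Tile 1: (2,1)->(0,0) = 3
Tile 5: (2,2)->(1,1) = 2
Sum: 0 + 1 + 3 + 1 + 3 + 1 + 3 + 2 = 14

Answer: 14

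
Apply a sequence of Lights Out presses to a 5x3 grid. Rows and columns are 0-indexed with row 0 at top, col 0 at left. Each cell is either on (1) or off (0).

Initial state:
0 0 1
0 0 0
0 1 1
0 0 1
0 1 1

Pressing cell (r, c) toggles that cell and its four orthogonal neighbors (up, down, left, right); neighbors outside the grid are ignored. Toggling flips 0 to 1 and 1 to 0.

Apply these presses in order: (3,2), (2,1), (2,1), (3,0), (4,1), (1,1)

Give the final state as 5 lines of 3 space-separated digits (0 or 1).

After press 1 at (3,2):
0 0 1
0 0 0
0 1 0
0 1 0
0 1 0

After press 2 at (2,1):
0 0 1
0 1 0
1 0 1
0 0 0
0 1 0

After press 3 at (2,1):
0 0 1
0 0 0
0 1 0
0 1 0
0 1 0

After press 4 at (3,0):
0 0 1
0 0 0
1 1 0
1 0 0
1 1 0

After press 5 at (4,1):
0 0 1
0 0 0
1 1 0
1 1 0
0 0 1

After press 6 at (1,1):
0 1 1
1 1 1
1 0 0
1 1 0
0 0 1

Answer: 0 1 1
1 1 1
1 0 0
1 1 0
0 0 1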